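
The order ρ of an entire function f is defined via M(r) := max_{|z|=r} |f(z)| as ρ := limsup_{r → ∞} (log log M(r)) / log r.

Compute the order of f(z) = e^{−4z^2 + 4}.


|e^{−4z^2 + 4}| = e^{Re(-4·z^2) + 4} ≤ e^{4|z|^2 + 4} = e^{4r^2 + 4} on |z| = r, so ρ ≤ 2. Choosing z on |z|=r so that -4·z^2 is real positive (always possible by picking arg z appropriately) gives |f(z)| = e^{4r^2 + 4}, matching the bound. The additive constant 4 does not affect log log M(r) ~ 2·log r. Hence ρ = 2.
Therefore ρ = 2.

Order ρ = 2.


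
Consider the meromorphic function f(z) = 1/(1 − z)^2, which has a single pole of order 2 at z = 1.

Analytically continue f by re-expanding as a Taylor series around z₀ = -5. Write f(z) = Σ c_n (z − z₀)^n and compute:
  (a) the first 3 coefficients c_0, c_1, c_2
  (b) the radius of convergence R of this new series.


Let w = z − z₀, so z = z₀ + w.
Then 1 − z = 1 − (z₀ + w) = (1 − z₀) − w = 6 − w.
f(z) = 1/(6 − w)^2 = (1/(6)^2) · (1 − w/(6))^{−2}.
By the binomial series (1−u)^{−2} = Σ_{n≥0} C(n+1, 1) u^n for |u|<1, with u = w/(6):
  c_n = C(n+1, 1) / (6)^(n+2).
  c_0 = 1/(6)^2 = 1/36.
  c_1 = 2/(6)^3 = 1/108.
  c_2 = 3/(6)^4 = 1/432.
The series is valid for |w/d| < 1, i.e. |z − z₀| < |d|.
Radius of convergence: R = |1 − z₀| = |6| = 6 (distance from z₀ to the singularity z = 1).

c_0 = 1/36, c_1 = 1/108, c_2 = 1/432; R = 6.


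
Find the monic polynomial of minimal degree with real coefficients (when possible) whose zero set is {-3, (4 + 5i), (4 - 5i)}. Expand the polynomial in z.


The polynomial is p(z) = ∏_{α ∈ S} (z − α), where S = {-3, (4 + 5i), (4 - 5i)}.
Expanding the product yields: p(z) = z^3 -5·z^2 + 17·z + 123.
Note conjugate pairs combine to real quadratics: (z − (4+5i))(z − (4−5i)) = z² − 8z + 41.
The resulting polynomial has degree 3 and real coefficients as required.

p(z) = z^3 -5·z^2 + 17·z + 123.


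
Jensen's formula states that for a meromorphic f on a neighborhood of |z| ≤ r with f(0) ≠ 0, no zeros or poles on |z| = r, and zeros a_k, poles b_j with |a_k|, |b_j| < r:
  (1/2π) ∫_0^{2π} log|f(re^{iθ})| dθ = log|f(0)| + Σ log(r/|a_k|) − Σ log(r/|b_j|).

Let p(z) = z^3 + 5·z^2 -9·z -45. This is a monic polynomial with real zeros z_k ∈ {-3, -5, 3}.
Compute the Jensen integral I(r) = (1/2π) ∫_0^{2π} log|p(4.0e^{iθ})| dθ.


Zeros: -5, -3, 3; r = 4.0.
Inside |z| < r: -3, 3. Outside (|z| ≥ r): -5.
p(0) = -45, so log|p(0)| = log(45) = 3.8067.
Apply Jensen: I(r) = log|p(0)| + Σ_k log(r/|z_k|), summed over zeros inside |z| < r.
  log(r/|z_k|) for z_k = -3: log(4.0/3) = 0.2877
  log(r/|z_k|) for z_k = 3: log(4.0/3) = 0.2877
  Outside zeros (-5) contribute nothing to the Jensen sum.
Sum over inside zeros: 0.5754.
I(r) = log|p(0)| + (inside sum) = 3.8067 + 0.5754 = 4.3820.
Note: since some zeros are outside |z| ≤ r, the simplified n·log(r) form does NOT apply — only the inside zeros contribute.

I(r) ≈ 4.3820.


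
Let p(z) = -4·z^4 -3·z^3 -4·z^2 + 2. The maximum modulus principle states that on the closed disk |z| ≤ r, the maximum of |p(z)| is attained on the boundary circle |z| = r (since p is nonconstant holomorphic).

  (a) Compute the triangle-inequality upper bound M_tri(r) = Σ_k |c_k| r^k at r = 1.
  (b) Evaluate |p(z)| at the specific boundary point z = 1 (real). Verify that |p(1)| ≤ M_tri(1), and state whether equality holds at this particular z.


Coefficients: c_0 = 2, c_1 = 0, c_2 = -4, c_3 = -3, c_4 = -4. Radius r = 1.
Part (a). Triangle bound: M_tri(r) = Σ_k |c_k| r^k
  = |2|·1^0 + |0|·1^1 + |-4|·1^2 + |-3|·1^3 + |-4|·1^4
  = 2 + 0 + 4 + 3 + 4 = 13.
This bounds M(r) := max_{|z|=r} |p(z)| from above; equality holds iff all terms c_k z^k can be made to align in phase at a single z on |z|=r.
Part (b). At z = 1 (real, on the circle |z| = r):
  p(1) = (2)·1^0 + (0)·1^1 + (-4)·1^2 + (-3)·1^3 + (-4)·1^4 = -9.
  |p(1)| = 9.
Check: |p(1)| = 9 ≤ 13 = M_tri(1). ✓ Equality does not hold at z = 1 (the coefficients have mixed signs, so the terms do not all align in phase there).

M_tri(1) = 13; |p(1)| = 9; equality at z=1: no.


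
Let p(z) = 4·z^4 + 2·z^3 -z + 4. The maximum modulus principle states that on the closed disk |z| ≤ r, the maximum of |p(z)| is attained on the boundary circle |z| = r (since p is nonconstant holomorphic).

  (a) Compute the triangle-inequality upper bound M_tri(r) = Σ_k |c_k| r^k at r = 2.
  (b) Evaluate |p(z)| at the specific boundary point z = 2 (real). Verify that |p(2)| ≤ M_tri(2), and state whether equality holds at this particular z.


Coefficients: c_0 = 4, c_1 = -1, c_2 = 0, c_3 = 2, c_4 = 4. Radius r = 2.
Part (a). Triangle bound: M_tri(r) = Σ_k |c_k| r^k
  = |4|·2^0 + |-1|·2^1 + |0|·2^2 + |2|·2^3 + |4|·2^4
  = 4 + 2 + 0 + 16 + 64 = 86.
This bounds M(r) := max_{|z|=r} |p(z)| from above; equality holds iff all terms c_k z^k can be made to align in phase at a single z on |z|=r.
Part (b). At z = 2 (real, on the circle |z| = r):
  p(2) = (4)·2^0 + (-1)·2^1 + (0)·2^2 + (2)·2^3 + (4)·2^4 = 82.
  |p(2)| = 82.
Check: |p(2)| = 82 ≤ 86 = M_tri(2). ✓ Equality does not hold at z = 2 (the coefficients have mixed signs, so the terms do not all align in phase there).

M_tri(2) = 86; |p(2)| = 82; equality at z=2: no.


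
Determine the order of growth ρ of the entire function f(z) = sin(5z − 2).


sin(w) is a linear combination of e^{iw} and e^{−iw} (or e^w, e^{−w} in the hyperbolic case), so |sin(w)| ≤ e^{|w|}. With w = 5z − 2, |w| ≤ 5|z| + 2 = 5r + 2 on |z| = r, giving M(r) ≤ e^{5r + 2}, so ρ ≤ 1. On a suitable ray (z = it for sin/cos; z = t for sinh/cosh, t real → ∞), |sin(5z − 2)| grows like e^{5|t|}/2, so ρ ≥ 1. Hence ρ = 1.
Therefore ρ = 1.

Order ρ = 1.


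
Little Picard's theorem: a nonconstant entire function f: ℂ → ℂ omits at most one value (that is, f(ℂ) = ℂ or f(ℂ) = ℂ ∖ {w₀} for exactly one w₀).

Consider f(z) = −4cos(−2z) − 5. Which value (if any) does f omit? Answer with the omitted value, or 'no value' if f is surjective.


Little Picard bounds the complement of f(ℂ) to at most one point.
cos is entire and surjective onto ℂ: for every w ∈ ℂ, cos(ζ) = w has a solution ζ ∈ ℂ (e.g., via the complex inverse arccos). With ζ = −2z this gives z = ζ/(-2). Then -4·cos(−2z) takes every value in -4·ℂ = ℂ, and adding -5 is a bijection of ℂ. So f is surjective and omits no value. (Note: only on the real line is cos bounded by [−1, 1].)

Omitted value: no value.


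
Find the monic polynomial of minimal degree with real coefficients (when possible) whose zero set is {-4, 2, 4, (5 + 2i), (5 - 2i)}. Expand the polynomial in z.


The polynomial is p(z) = ∏_{α ∈ S} (z − α), where S = {-4, 2, 4, (5 + 2i), (5 - 2i)}.
Expanding the product yields: p(z) = z^5 -12·z^4 + 33·z^3 + 134·z^2 -784·z + 928.
Note conjugate pairs combine to real quadratics: (z − (5+2i))(z − (5−2i)) = z² − 10z + 29.
The resulting polynomial has degree 5 and real coefficients as required.

p(z) = z^5 -12·z^4 + 33·z^3 + 134·z^2 -784·z + 928.


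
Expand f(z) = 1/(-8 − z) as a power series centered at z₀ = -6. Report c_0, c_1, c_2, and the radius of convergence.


Let w = z − z₀, so z = z₀ + w.
Then -8 − z = -8 − (z₀ + w) = (-8 − z₀) − w = -2 − w.
f(z) = 1/(-2 − w) = (1/(-2)) · 1/(1 − w/(-2)) = Σ_{n≥0} w^n / (-2)^(n+1).
So c_n = 1/(-2)^(n+1):
  c_0 = 1/(-2)^1 = -1/2.
  c_1 = 1/(-2)^2 = 1/4.
  c_2 = 1/(-2)^3 = -1/8.
The series is valid for |w/d| < 1, i.e. |z − z₀| < |d|.
Radius of convergence: R = |-8 − z₀| = |-2| = 2 (distance from z₀ to the singularity z = -8).

c_0 = -1/2, c_1 = 1/4, c_2 = -1/8; R = 2.


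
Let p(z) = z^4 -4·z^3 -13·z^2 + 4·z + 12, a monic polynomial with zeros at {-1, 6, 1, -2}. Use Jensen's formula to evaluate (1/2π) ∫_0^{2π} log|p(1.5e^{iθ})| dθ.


Zeros: -2, -1, 1, 6; r = 1.5.
Inside |z| < r: -1, 1. Outside (|z| ≥ r): -2, 6.
p(0) = 12, so log|p(0)| = log(12) = 2.4849.
Apply Jensen: I(r) = log|p(0)| + Σ_k log(r/|z_k|), summed over zeros inside |z| < r.
  log(r/|z_k|) for z_k = -1: log(1.5/1) = 0.4055
  log(r/|z_k|) for z_k = 1: log(1.5/1) = 0.4055
  Outside zeros (-2, 6) contribute nothing to the Jensen sum.
Sum over inside zeros: 0.8109.
I(r) = log|p(0)| + (inside sum) = 2.4849 + 0.8109 = 3.2958.
Note: since some zeros are outside |z| ≤ r, the simplified n·log(r) form does NOT apply — only the inside zeros contribute.

I(r) ≈ 3.2958.


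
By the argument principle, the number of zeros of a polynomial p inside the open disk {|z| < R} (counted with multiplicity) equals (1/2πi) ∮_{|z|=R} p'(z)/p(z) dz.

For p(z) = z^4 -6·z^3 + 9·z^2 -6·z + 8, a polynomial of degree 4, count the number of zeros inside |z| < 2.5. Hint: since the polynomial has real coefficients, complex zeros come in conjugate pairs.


The zeros of p are: 4, 2, (0 + 1i), (0 - 1i).
Their magnitudes are: 4, 2, 1, 1.
Zeros with |z| < R = 2.5: 2, (0 + 1i), (0 - 1i).
Count = 3.
By the argument principle, (1/2πi) ∮_{|z|=R} p'(z)/p(z) dz equals exactly this count.

Number of zeros inside |z| < 2.5: 3.


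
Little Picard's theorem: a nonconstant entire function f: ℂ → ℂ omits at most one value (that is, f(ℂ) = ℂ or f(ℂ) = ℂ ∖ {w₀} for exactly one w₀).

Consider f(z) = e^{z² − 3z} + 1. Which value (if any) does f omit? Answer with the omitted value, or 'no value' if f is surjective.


Little Picard bounds the complement of f(ℂ) to at most one point.
The exponent g(z) = z² − 3z is a nonconstant polynomial, hence surjective onto ℂ. So e^{g(z)} takes every value in {e^w : w ∈ ℂ} = ℂ ∖ {0}. Adding 1 shifts the range to ℂ ∖ {1}. f omits exactly 1.

Omitted value: 1.


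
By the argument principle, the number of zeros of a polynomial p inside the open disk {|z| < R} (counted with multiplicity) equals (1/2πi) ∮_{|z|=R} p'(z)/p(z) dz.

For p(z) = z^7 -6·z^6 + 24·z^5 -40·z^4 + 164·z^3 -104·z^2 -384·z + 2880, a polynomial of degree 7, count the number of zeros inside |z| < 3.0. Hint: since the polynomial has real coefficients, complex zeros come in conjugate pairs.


The zeros of p are: -2, (2 + 2i), (2 - 2i), (3 + 3i), (3 - 3i), (-1 + 3i), (-1 - 3i).
Their magnitudes are: 2, 2.828, 2.828, 4.243, 4.243, 3.162, 3.162.
Zeros with |z| < R = 3.0: -2, (2 + 2i), (2 - 2i).
Count = 3.
By the argument principle, (1/2πi) ∮_{|z|=R} p'(z)/p(z) dz equals exactly this count.

Number of zeros inside |z| < 3.0: 3.


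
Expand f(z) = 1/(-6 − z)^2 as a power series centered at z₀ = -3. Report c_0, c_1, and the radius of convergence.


Let w = z − z₀, so z = z₀ + w.
Then -6 − z = -6 − (z₀ + w) = (-6 − z₀) − w = -3 − w.
f(z) = 1/(-3 − w)^2 = (1/(-3)^2) · (1 − w/(-3))^{−2}.
By the binomial series (1−u)^{−2} = Σ_{n≥0} C(n+1, 1) u^n for |u|<1, with u = w/(-3):
  c_n = C(n+1, 1) / (-3)^(n+2).
  c_0 = 1/(-3)^2 = 1/9.
  c_1 = 2/(-3)^3 = -2/27.
The series is valid for |w/d| < 1, i.e. |z − z₀| < |d|.
Radius of convergence: R = |-6 − z₀| = |-3| = 3 (distance from z₀ to the singularity z = -6).

c_0 = 1/9, c_1 = -2/27; R = 3.


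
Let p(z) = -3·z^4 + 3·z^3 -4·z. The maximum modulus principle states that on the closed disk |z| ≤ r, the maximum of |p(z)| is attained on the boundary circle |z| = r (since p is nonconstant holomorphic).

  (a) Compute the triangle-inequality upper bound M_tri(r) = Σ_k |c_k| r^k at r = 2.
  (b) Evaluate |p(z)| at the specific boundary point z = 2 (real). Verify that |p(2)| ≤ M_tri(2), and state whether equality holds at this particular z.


Coefficients: c_0 = 0, c_1 = -4, c_2 = 0, c_3 = 3, c_4 = -3. Radius r = 2.
Part (a). Triangle bound: M_tri(r) = Σ_k |c_k| r^k
  = |0|·2^0 + |-4|·2^1 + |0|·2^2 + |3|·2^3 + |-3|·2^4
  = 0 + 8 + 0 + 24 + 48 = 80.
This bounds M(r) := max_{|z|=r} |p(z)| from above; equality holds iff all terms c_k z^k can be made to align in phase at a single z on |z|=r.
Part (b). At z = 2 (real, on the circle |z| = r):
  p(2) = (0)·2^0 + (-4)·2^1 + (0)·2^2 + (3)·2^3 + (-3)·2^4 = -32.
  |p(2)| = 32.
Check: |p(2)| = 32 ≤ 80 = M_tri(2). ✓ Equality does not hold at z = 2 (the coefficients have mixed signs, so the terms do not all align in phase there).

M_tri(2) = 80; |p(2)| = 32; equality at z=2: no.


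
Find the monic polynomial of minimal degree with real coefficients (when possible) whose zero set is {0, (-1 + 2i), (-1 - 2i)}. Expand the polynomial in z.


The polynomial is p(z) = ∏_{α ∈ S} (z − α), where S = {0, (-1 + 2i), (-1 - 2i)}.
Expanding the product yields: p(z) = z^3 + 2·z^2 + 5·z.
Note conjugate pairs combine to real quadratics: (z − (-1+2i))(z − (-1−2i)) = z² + 2z + 5.
The resulting polynomial has degree 3 and real coefficients as required.

p(z) = z^3 + 2·z^2 + 5·z.


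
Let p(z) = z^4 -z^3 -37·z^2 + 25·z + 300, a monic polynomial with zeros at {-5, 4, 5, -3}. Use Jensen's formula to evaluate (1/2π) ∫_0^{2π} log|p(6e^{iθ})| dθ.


Zeros: -5, -3, 4, 5; r = 6.
Inside |z| < r: -5, -3, 4, 5. Outside (|z| ≥ r): ∅.
p(0) = 300, so log|p(0)| = log(300) = 5.7038.
Apply Jensen: I(r) = log|p(0)| + Σ_k log(r/|z_k|), summed over zeros inside |z| < r.
  log(r/|z_k|) for z_k = -5: log(6/5) = 0.1823
  log(r/|z_k|) for z_k = 4: log(6/4) = 0.4055
  log(r/|z_k|) for z_k = 5: log(6/5) = 0.1823
  log(r/|z_k|) for z_k = -3: log(6/3) = 0.6931
Sum over inside zeros: 1.4633.
I(r) = log|p(0)| + (inside sum) = 5.7038 + 1.4633 = 7.1670.
Closed form (all zeros inside, monic): I(r) = n·log(r) = 4·log(6) = 7.1670. ✓

I(r) ≈ 7.1670.


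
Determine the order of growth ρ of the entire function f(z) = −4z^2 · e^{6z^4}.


M(r) = max_{|z|=r} |-4|·|z|^2·|e^{6z^4}| = 4·r^2 · e^{6r^4} (the factors attain their maxima compatibly on |z|=r). Then log M(r) = log 4 + 2·log r + 6r^4, dominated by the last term, so log log M(r) ~ 4·log r. The polynomial factor -4z^2 contributes only a log r term and does not affect the order. ρ = 4.
Therefore ρ = 4.

Order ρ = 4.


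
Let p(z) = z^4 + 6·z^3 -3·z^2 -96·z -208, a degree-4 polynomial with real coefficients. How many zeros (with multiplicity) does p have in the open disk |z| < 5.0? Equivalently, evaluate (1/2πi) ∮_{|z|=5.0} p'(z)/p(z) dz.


The zeros of p are: 4, -4, (-3 + 2i), (-3 - 2i).
Their magnitudes are: 4, 4, 3.606, 3.606.
Zeros with |z| < R = 5.0: 4, -4, (-3 + 2i), (-3 - 2i).
Count = 4.
By the argument principle, (1/2πi) ∮_{|z|=R} p'(z)/p(z) dz equals exactly this count.

Number of zeros inside |z| < 5.0: 4.


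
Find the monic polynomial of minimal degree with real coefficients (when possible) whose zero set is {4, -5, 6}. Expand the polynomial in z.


The polynomial is p(z) = ∏_{α ∈ S} (z − α), where S = {4, -5, 6}.
Expanding the product yields: p(z) = z^3 -5·z^2 -26·z + 120.
The resulting polynomial has degree 3 and real coefficients as required.

p(z) = z^3 -5·z^2 -26·z + 120.


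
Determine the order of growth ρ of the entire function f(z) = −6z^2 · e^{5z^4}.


M(r) = max_{|z|=r} |-6|·|z|^2·|e^{5z^4}| = 6·r^2 · e^{5r^4} (the factors attain their maxima compatibly on |z|=r). Then log M(r) = log 6 + 2·log r + 5r^4, dominated by the last term, so log log M(r) ~ 4·log r. The polynomial factor -6z^2 contributes only a log r term and does not affect the order. ρ = 4.
Therefore ρ = 4.

Order ρ = 4.


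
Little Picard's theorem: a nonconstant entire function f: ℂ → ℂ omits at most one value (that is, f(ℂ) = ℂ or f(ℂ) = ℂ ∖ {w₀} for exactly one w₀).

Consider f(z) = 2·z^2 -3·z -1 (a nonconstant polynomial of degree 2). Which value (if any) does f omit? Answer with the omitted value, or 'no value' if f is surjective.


Little Picard bounds the complement of f(ℂ) to at most one point.
For every w ∈ ℂ, the equation p(z) − w = 0 is a nonconstant polynomial in z and hence has at least one root by the fundamental theorem of algebra. So p is surjective onto ℂ, omitting no value.

Omitted value: no value.


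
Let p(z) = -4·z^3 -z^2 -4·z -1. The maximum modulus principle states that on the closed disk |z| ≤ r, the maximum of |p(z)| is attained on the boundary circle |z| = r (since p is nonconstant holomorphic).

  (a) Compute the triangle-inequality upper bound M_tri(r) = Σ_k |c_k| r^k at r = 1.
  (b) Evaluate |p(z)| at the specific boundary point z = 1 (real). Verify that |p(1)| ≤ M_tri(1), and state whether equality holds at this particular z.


Coefficients: c_0 = -1, c_1 = -4, c_2 = -1, c_3 = -4. Radius r = 1.
Part (a). Triangle bound: M_tri(r) = Σ_k |c_k| r^k
  = |-1|·1^0 + |-4|·1^1 + |-1|·1^2 + |-4|·1^3
  = 1 + 4 + 1 + 4 = 10.
This bounds M(r) := max_{|z|=r} |p(z)| from above; equality holds iff all terms c_k z^k can be made to align in phase at a single z on |z|=r.
Part (b). At z = 1 (real, on the circle |z| = r):
  p(1) = (-1)·1^0 + (-4)·1^1 + (-1)·1^2 + (-4)·1^3 = -10.
  |p(1)| = 10.
Since all nonzero coefficients share the same sign, |p(1)| = 10 = M_tri(1); the triangle bound is attained at z = 1, so in fact M(r) = 10.

M_tri(1) = 10; |p(1)| = 10; equality at z=1: yes.


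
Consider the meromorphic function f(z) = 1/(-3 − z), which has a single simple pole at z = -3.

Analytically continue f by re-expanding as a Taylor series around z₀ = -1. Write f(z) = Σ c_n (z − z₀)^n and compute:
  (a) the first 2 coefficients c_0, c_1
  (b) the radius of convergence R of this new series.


Let w = z − z₀, so z = z₀ + w.
Then -3 − z = -3 − (z₀ + w) = (-3 − z₀) − w = -2 − w.
f(z) = 1/(-2 − w) = (1/(-2)) · 1/(1 − w/(-2)) = Σ_{n≥0} w^n / (-2)^(n+1).
So c_n = 1/(-2)^(n+1):
  c_0 = 1/(-2)^1 = -1/2.
  c_1 = 1/(-2)^2 = 1/4.
The series is valid for |w/d| < 1, i.e. |z − z₀| < |d|.
Radius of convergence: R = |-3 − z₀| = |-2| = 2 (distance from z₀ to the singularity z = -3).

c_0 = -1/2, c_1 = 1/4; R = 2.


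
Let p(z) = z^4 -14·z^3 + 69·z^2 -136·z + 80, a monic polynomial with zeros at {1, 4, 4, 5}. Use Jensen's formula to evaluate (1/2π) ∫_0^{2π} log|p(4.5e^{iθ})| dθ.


Zeros: 1, 4, 4, 5; r = 4.5.
Inside |z| < r: 1, 4, 4. Outside (|z| ≥ r): 5.
p(0) = 80, so log|p(0)| = log(80) = 4.3820.
Apply Jensen: I(r) = log|p(0)| + Σ_k log(r/|z_k|), summed over zeros inside |z| < r.
  log(r/|z_k|) for z_k = 1: log(4.5/1) = 1.5041
  log(r/|z_k|) for z_k = 4: log(4.5/4) = 0.1178
  log(r/|z_k|) for z_k = 4: log(4.5/4) = 0.1178
  Outside zeros (5) contribute nothing to the Jensen sum.
Sum over inside zeros: 1.7396.
I(r) = log|p(0)| + (inside sum) = 4.3820 + 1.7396 = 6.1217.
Note: since some zeros are outside |z| ≤ r, the simplified n·log(r) form does NOT apply — only the inside zeros contribute.

I(r) ≈ 6.1217.


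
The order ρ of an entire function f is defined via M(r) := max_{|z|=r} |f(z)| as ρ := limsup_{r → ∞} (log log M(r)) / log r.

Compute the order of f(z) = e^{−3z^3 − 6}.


|e^{−3z^3 − 6}| = e^{Re(-3·z^3) + -6} ≤ e^{3|z|^3 + -6} = e^{3r^3 + -6} on |z| = r, so ρ ≤ 3. Choosing z on |z|=r so that -3·z^3 is real positive (always possible by picking arg z appropriately) gives |f(z)| = e^{3r^3 + -6}, matching the bound. The additive constant -6 does not affect log log M(r) ~ 3·log r. Hence ρ = 3.
Therefore ρ = 3.

Order ρ = 3.


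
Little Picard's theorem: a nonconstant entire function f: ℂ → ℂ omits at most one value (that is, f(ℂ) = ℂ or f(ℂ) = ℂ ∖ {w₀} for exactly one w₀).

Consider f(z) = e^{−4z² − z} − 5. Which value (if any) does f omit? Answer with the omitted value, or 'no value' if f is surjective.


Little Picard bounds the complement of f(ℂ) to at most one point.
The exponent g(z) = −4z² − z is a nonconstant polynomial, hence surjective onto ℂ. So e^{g(z)} takes every value in {e^w : w ∈ ℂ} = ℂ ∖ {0}. Adding -5 shifts the range to ℂ ∖ {-5}. f omits exactly -5.

Omitted value: -5.


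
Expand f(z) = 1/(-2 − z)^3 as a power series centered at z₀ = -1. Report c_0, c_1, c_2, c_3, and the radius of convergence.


Let w = z − z₀, so z = z₀ + w.
Then -2 − z = -2 − (z₀ + w) = (-2 − z₀) − w = -1 − w.
f(z) = 1/(-1 − w)^3 = (1/(-1)^3) · (1 − w/(-1))^{−3}.
By the binomial series (1−u)^{−3} = Σ_{n≥0} C(n+2, 2) u^n for |u|<1, with u = w/(-1):
  c_n = C(n+2, 2) / (-1)^(n+3).
  c_0 = 1/(-1)^3 = -1.
  c_1 = 3/(-1)^4 = 3.
  c_2 = 6/(-1)^5 = -6.
  c_3 = 10/(-1)^6 = 10.
The series is valid for |w/d| < 1, i.e. |z − z₀| < |d|.
Radius of convergence: R = |-2 − z₀| = |-1| = 1 (distance from z₀ to the singularity z = -2).

c_0 = -1, c_1 = 3, c_2 = -6, c_3 = 10; R = 1.


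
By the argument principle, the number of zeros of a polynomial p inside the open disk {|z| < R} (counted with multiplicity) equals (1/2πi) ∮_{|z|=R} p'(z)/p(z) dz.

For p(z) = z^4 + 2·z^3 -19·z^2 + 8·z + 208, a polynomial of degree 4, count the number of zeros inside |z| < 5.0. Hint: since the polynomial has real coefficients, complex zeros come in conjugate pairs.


The zeros of p are: -4, (3 + 2i), (3 - 2i), -4.
Their magnitudes are: 4, 3.606, 3.606, 4.
Zeros with |z| < R = 5.0: -4, (3 + 2i), (3 - 2i), -4.
Count = 4.
By the argument principle, (1/2πi) ∮_{|z|=R} p'(z)/p(z) dz equals exactly this count.

Number of zeros inside |z| < 5.0: 4.


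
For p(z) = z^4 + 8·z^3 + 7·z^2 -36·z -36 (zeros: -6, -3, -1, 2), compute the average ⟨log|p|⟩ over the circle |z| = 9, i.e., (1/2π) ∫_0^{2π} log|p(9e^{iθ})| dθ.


Zeros: -6, -3, -1, 2; r = 9.
Inside |z| < r: -6, -3, -1, 2. Outside (|z| ≥ r): ∅.
p(0) = -36, so log|p(0)| = log(36) = 3.5835.
Apply Jensen: I(r) = log|p(0)| + Σ_k log(r/|z_k|), summed over zeros inside |z| < r.
  log(r/|z_k|) for z_k = -6: log(9/6) = 0.4055
  log(r/|z_k|) for z_k = -3: log(9/3) = 1.0986
  log(r/|z_k|) for z_k = -1: log(9/1) = 2.1972
  log(r/|z_k|) for z_k = 2: log(9/2) = 1.5041
Sum over inside zeros: 5.2054.
I(r) = log|p(0)| + (inside sum) = 3.5835 + 5.2054 = 8.7889.
Closed form (all zeros inside, monic): I(r) = n·log(r) = 4·log(9) = 8.7889. ✓

I(r) ≈ 8.7889.


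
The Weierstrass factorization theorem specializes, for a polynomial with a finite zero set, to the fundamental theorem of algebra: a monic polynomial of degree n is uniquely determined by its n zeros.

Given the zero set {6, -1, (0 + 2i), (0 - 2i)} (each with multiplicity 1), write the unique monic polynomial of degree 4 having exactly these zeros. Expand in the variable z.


The polynomial is p(z) = ∏_{α ∈ S} (z − α), where S = {6, -1, (0 + 2i), (0 - 2i)}.
Expanding the product yields: p(z) = z^4 -5·z^3 -2·z^2 -20·z -24.
Note conjugate pairs combine to real quadratics: (z − (0+2i))(z − (0−2i)) = z² + 4.
The resulting polynomial has degree 4 and real coefficients as required.

p(z) = z^4 -5·z^3 -2·z^2 -20·z -24.


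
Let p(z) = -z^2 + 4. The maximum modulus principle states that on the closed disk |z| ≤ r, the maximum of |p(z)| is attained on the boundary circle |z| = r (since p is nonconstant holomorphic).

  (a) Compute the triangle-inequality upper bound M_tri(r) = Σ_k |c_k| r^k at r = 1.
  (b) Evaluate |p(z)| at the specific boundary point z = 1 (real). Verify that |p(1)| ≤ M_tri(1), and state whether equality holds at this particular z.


Coefficients: c_0 = 4, c_1 = 0, c_2 = -1. Radius r = 1.
Part (a). Triangle bound: M_tri(r) = Σ_k |c_k| r^k
  = |4|·1^0 + |0|·1^1 + |-1|·1^2
  = 4 + 0 + 1 = 5.
This bounds M(r) := max_{|z|=r} |p(z)| from above; equality holds iff all terms c_k z^k can be made to align in phase at a single z on |z|=r.
Part (b). At z = 1 (real, on the circle |z| = r):
  p(1) = (4)·1^0 + (0)·1^1 + (-1)·1^2 = 3.
  |p(1)| = 3.
Check: |p(1)| = 3 ≤ 5 = M_tri(1). ✓ Equality does not hold at z = 1 (the coefficients have mixed signs, so the terms do not all align in phase there).

M_tri(1) = 5; |p(1)| = 3; equality at z=1: no.


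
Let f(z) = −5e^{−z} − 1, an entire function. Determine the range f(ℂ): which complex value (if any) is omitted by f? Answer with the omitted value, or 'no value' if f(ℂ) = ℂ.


Little Picard bounds the complement of f(ℂ) to at most one point.
e^{−z} is never zero on ℂ, so -5·e^{−z} takes every value in ℂ ∖ {0}. Adding -1 shifts the range to ℂ ∖ {-1}. Thus f omits exactly the value -1.

Omitted value: -1.


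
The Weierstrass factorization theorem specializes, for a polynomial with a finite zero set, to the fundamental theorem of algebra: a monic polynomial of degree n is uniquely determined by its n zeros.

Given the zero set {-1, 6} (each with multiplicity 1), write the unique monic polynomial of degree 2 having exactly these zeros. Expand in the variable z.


The polynomial is p(z) = ∏_{α ∈ S} (z − α), where S = {-1, 6}.
Expanding the product yields: p(z) = z^2 -5·z -6.
The resulting polynomial has degree 2 and real coefficients as required.

p(z) = z^2 -5·z -6.


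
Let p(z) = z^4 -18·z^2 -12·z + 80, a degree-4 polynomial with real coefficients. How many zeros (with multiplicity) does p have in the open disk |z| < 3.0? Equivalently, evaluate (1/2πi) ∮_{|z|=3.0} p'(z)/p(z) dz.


The zeros of p are: 2, 4, (-3 + 1i), (-3 - 1i).
Their magnitudes are: 2, 4, 3.162, 3.162.
Zeros with |z| < R = 3.0: 2.
Count = 1.
By the argument principle, (1/2πi) ∮_{|z|=R} p'(z)/p(z) dz equals exactly this count.

Number of zeros inside |z| < 3.0: 1.


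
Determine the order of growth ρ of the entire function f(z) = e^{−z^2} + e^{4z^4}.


Each summand is entire of order 2 and 4 respectively (as in the single-exponential case). The order of a sum is at most the max of the orders, so ρ ≤ 4. For the lower bound: on |z|=r choose arg z so that 4z^4 is real positive; then |e^{4z^4}| = e^{4r^4} while |e^{-1z^2}| ≤ e^{1r^2} = o(e^{4r^4}). So |f| ≥ e^{4r^4}(1 − o(1)) and ρ ≥ 4. Hence ρ = max(2, 4) = 4.
Therefore ρ = 4.

Order ρ = 4.


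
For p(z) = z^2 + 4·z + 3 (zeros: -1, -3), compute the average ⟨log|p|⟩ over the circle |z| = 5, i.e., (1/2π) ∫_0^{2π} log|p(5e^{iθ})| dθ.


Zeros: -3, -1; r = 5.
Inside |z| < r: -3, -1. Outside (|z| ≥ r): ∅.
p(0) = 3, so log|p(0)| = log(3) = 1.0986.
Apply Jensen: I(r) = log|p(0)| + Σ_k log(r/|z_k|), summed over zeros inside |z| < r.
  log(r/|z_k|) for z_k = -1: log(5/1) = 1.6094
  log(r/|z_k|) for z_k = -3: log(5/3) = 0.5108
Sum over inside zeros: 2.1203.
I(r) = log|p(0)| + (inside sum) = 1.0986 + 2.1203 = 3.2189.
Closed form (all zeros inside, monic): I(r) = n·log(r) = 2·log(5) = 3.2189. ✓

I(r) ≈ 3.2189.


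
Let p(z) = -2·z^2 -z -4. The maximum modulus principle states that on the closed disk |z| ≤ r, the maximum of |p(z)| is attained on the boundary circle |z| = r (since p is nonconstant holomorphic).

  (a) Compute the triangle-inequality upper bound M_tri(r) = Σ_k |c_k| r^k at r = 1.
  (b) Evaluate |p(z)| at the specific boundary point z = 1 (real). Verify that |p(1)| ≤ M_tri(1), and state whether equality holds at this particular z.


Coefficients: c_0 = -4, c_1 = -1, c_2 = -2. Radius r = 1.
Part (a). Triangle bound: M_tri(r) = Σ_k |c_k| r^k
  = |-4|·1^0 + |-1|·1^1 + |-2|·1^2
  = 4 + 1 + 2 = 7.
This bounds M(r) := max_{|z|=r} |p(z)| from above; equality holds iff all terms c_k z^k can be made to align in phase at a single z on |z|=r.
Part (b). At z = 1 (real, on the circle |z| = r):
  p(1) = (-4)·1^0 + (-1)·1^1 + (-2)·1^2 = -7.
  |p(1)| = 7.
Since all nonzero coefficients share the same sign, |p(1)| = 7 = M_tri(1); the triangle bound is attained at z = 1, so in fact M(r) = 7.

M_tri(1) = 7; |p(1)| = 7; equality at z=1: yes.


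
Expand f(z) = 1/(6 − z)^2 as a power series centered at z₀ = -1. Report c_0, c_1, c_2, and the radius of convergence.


Let w = z − z₀, so z = z₀ + w.
Then 6 − z = 6 − (z₀ + w) = (6 − z₀) − w = 7 − w.
f(z) = 1/(7 − w)^2 = (1/(7)^2) · (1 − w/(7))^{−2}.
By the binomial series (1−u)^{−2} = Σ_{n≥0} C(n+1, 1) u^n for |u|<1, with u = w/(7):
  c_n = C(n+1, 1) / (7)^(n+2).
  c_0 = 1/(7)^2 = 1/49.
  c_1 = 2/(7)^3 = 2/343.
  c_2 = 3/(7)^4 = 3/2401.
The series is valid for |w/d| < 1, i.e. |z − z₀| < |d|.
Radius of convergence: R = |6 − z₀| = |7| = 7 (distance from z₀ to the singularity z = 6).

c_0 = 1/49, c_1 = 2/343, c_2 = 3/2401; R = 7.


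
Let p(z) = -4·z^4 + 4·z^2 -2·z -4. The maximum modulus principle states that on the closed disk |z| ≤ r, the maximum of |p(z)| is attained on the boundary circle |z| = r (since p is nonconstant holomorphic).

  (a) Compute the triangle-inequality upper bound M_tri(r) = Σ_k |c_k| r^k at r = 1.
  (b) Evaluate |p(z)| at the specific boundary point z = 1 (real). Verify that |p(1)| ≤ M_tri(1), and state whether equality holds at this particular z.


Coefficients: c_0 = -4, c_1 = -2, c_2 = 4, c_3 = 0, c_4 = -4. Radius r = 1.
Part (a). Triangle bound: M_tri(r) = Σ_k |c_k| r^k
  = |-4|·1^0 + |-2|·1^1 + |4|·1^2 + |0|·1^3 + |-4|·1^4
  = 4 + 2 + 4 + 0 + 4 = 14.
This bounds M(r) := max_{|z|=r} |p(z)| from above; equality holds iff all terms c_k z^k can be made to align in phase at a single z on |z|=r.
Part (b). At z = 1 (real, on the circle |z| = r):
  p(1) = (-4)·1^0 + (-2)·1^1 + (4)·1^2 + (0)·1^3 + (-4)·1^4 = -6.
  |p(1)| = 6.
Check: |p(1)| = 6 ≤ 14 = M_tri(1). ✓ Equality does not hold at z = 1 (the coefficients have mixed signs, so the terms do not all align in phase there).

M_tri(1) = 14; |p(1)| = 6; equality at z=1: no.


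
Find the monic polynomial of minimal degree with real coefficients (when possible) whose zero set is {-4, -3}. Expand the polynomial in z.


The polynomial is p(z) = ∏_{α ∈ S} (z − α), where S = {-4, -3}.
Expanding the product yields: p(z) = z^2 + 7·z + 12.
The resulting polynomial has degree 2 and real coefficients as required.

p(z) = z^2 + 7·z + 12.


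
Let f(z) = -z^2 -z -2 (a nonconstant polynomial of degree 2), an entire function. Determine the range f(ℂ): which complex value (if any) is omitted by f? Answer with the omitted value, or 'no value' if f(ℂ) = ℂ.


Little Picard bounds the complement of f(ℂ) to at most one point.
For every w ∈ ℂ, the equation p(z) − w = 0 is a nonconstant polynomial in z and hence has at least one root by the fundamental theorem of algebra. So p is surjective onto ℂ, omitting no value.

Omitted value: no value.


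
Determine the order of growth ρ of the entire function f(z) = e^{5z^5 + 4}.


|e^{5z^5 + 4}| = e^{Re(5·z^5) + 4} ≤ e^{5|z|^5 + 4} = e^{5r^5 + 4} on |z| = r, so ρ ≤ 5. Choosing z on |z|=r so that 5·z^5 is real positive (always possible by picking arg z appropriately) gives |f(z)| = e^{5r^5 + 4}, matching the bound. The additive constant 4 does not affect log log M(r) ~ 5·log r. Hence ρ = 5.
Therefore ρ = 5.

Order ρ = 5.


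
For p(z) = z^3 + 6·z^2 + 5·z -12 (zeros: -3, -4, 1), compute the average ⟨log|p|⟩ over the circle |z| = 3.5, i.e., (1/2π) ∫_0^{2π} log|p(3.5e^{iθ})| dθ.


Zeros: -4, -3, 1; r = 3.5.
Inside |z| < r: -3, 1. Outside (|z| ≥ r): -4.
p(0) = -12, so log|p(0)| = log(12) = 2.4849.
Apply Jensen: I(r) = log|p(0)| + Σ_k log(r/|z_k|), summed over zeros inside |z| < r.
  log(r/|z_k|) for z_k = -3: log(3.5/3) = 0.1542
  log(r/|z_k|) for z_k = 1: log(3.5/1) = 1.2528
  Outside zeros (-4) contribute nothing to the Jensen sum.
Sum over inside zeros: 1.4069.
I(r) = log|p(0)| + (inside sum) = 2.4849 + 1.4069 = 3.8918.
Note: since some zeros are outside |z| ≤ r, the simplified n·log(r) form does NOT apply — only the inside zeros contribute.

I(r) ≈ 3.8918.


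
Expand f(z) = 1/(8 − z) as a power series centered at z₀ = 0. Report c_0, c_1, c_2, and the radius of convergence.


Let w = z − z₀, so z = z₀ + w.
Then 8 − z = 8 − (z₀ + w) = (8 − z₀) − w = 8 − w.
f(z) = 1/(8 − w) = (1/(8)) · 1/(1 − w/(8)) = Σ_{n≥0} w^n / (8)^(n+1).
So c_n = 1/(8)^(n+1):
  c_0 = 1/(8)^1 = 1/8.
  c_1 = 1/(8)^2 = 1/64.
  c_2 = 1/(8)^3 = 1/512.
The series is valid for |w/d| < 1, i.e. |z − z₀| < |d|.
Radius of convergence: R = |8 − z₀| = |8| = 8 (distance from z₀ to the singularity z = 8).

c_0 = 1/8, c_1 = 1/64, c_2 = 1/512; R = 8.


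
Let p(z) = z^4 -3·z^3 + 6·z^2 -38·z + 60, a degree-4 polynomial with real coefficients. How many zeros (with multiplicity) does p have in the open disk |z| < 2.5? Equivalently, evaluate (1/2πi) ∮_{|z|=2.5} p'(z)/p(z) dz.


The zeros of p are: 3, 2, (-1 + 3i), (-1 - 3i).
Their magnitudes are: 3, 2, 3.162, 3.162.
Zeros with |z| < R = 2.5: 2.
Count = 1.
By the argument principle, (1/2πi) ∮_{|z|=R} p'(z)/p(z) dz equals exactly this count.

Number of zeros inside |z| < 2.5: 1.


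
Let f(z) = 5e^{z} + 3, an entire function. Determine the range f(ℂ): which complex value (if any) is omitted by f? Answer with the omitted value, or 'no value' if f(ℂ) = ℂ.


Little Picard bounds the complement of f(ℂ) to at most one point.
e^{z} is never zero on ℂ, so 5·e^{z} takes every value in ℂ ∖ {0}. Adding 3 shifts the range to ℂ ∖ {3}. Thus f omits exactly the value 3.

Omitted value: 3.


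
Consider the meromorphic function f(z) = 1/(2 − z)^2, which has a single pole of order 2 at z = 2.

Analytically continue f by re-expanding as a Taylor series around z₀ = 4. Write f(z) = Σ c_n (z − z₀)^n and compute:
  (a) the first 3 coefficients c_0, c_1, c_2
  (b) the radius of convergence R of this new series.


Let w = z − z₀, so z = z₀ + w.
Then 2 − z = 2 − (z₀ + w) = (2 − z₀) − w = -2 − w.
f(z) = 1/(-2 − w)^2 = (1/(-2)^2) · (1 − w/(-2))^{−2}.
By the binomial series (1−u)^{−2} = Σ_{n≥0} C(n+1, 1) u^n for |u|<1, with u = w/(-2):
  c_n = C(n+1, 1) / (-2)^(n+2).
  c_0 = 1/(-2)^2 = 1/4.
  c_1 = 2/(-2)^3 = -1/4.
  c_2 = 3/(-2)^4 = 3/16.
The series is valid for |w/d| < 1, i.e. |z − z₀| < |d|.
Radius of convergence: R = |2 − z₀| = |-2| = 2 (distance from z₀ to the singularity z = 2).

c_0 = 1/4, c_1 = -1/4, c_2 = 3/16; R = 2.


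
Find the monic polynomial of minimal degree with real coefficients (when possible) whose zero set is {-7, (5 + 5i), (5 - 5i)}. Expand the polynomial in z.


The polynomial is p(z) = ∏_{α ∈ S} (z − α), where S = {-7, (5 + 5i), (5 - 5i)}.
Expanding the product yields: p(z) = z^3 -3·z^2 -20·z + 350.
Note conjugate pairs combine to real quadratics: (z − (5+5i))(z − (5−5i)) = z² − 10z + 50.
The resulting polynomial has degree 3 and real coefficients as required.

p(z) = z^3 -3·z^2 -20·z + 350.


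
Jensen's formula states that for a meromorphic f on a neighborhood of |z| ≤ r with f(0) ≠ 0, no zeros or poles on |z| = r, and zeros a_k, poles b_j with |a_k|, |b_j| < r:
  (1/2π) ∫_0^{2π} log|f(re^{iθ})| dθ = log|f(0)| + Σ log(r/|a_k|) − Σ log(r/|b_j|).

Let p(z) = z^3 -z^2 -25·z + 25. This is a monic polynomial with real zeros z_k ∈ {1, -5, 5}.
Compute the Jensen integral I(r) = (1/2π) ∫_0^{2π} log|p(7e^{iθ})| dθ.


Zeros: -5, 1, 5; r = 7.
Inside |z| < r: -5, 1, 5. Outside (|z| ≥ r): ∅.
p(0) = 25, so log|p(0)| = log(25) = 3.2189.
Apply Jensen: I(r) = log|p(0)| + Σ_k log(r/|z_k|), summed over zeros inside |z| < r.
  log(r/|z_k|) for z_k = 1: log(7/1) = 1.9459
  log(r/|z_k|) for z_k = -5: log(7/5) = 0.3365
  log(r/|z_k|) for z_k = 5: log(7/5) = 0.3365
Sum over inside zeros: 2.6189.
I(r) = log|p(0)| + (inside sum) = 3.2189 + 2.6189 = 5.8377.
Closed form (all zeros inside, monic): I(r) = n·log(r) = 3·log(7) = 5.8377. ✓

I(r) ≈ 5.8377.


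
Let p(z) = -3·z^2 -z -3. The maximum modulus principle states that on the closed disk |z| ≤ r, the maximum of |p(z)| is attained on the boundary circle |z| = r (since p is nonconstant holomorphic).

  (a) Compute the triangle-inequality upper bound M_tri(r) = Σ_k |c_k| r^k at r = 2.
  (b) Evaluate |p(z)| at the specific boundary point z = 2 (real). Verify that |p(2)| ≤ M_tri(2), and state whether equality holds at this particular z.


Coefficients: c_0 = -3, c_1 = -1, c_2 = -3. Radius r = 2.
Part (a). Triangle bound: M_tri(r) = Σ_k |c_k| r^k
  = |-3|·2^0 + |-1|·2^1 + |-3|·2^2
  = 3 + 2 + 12 = 17.
This bounds M(r) := max_{|z|=r} |p(z)| from above; equality holds iff all terms c_k z^k can be made to align in phase at a single z on |z|=r.
Part (b). At z = 2 (real, on the circle |z| = r):
  p(2) = (-3)·2^0 + (-1)·2^1 + (-3)·2^2 = -17.
  |p(2)| = 17.
Since all nonzero coefficients share the same sign, |p(2)| = 17 = M_tri(2); the triangle bound is attained at z = 2, so in fact M(r) = 17.

M_tri(2) = 17; |p(2)| = 17; equality at z=2: yes.


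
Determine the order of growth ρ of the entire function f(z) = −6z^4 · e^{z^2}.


M(r) = max_{|z|=r} |-6|·|z|^4·|e^{z^2}| = 6·r^4 · e^{1r^2} (the factors attain their maxima compatibly on |z|=r). Then log M(r) = log 6 + 4·log r + 1r^2, dominated by the last term, so log log M(r) ~ 2·log r. The polynomial factor -6z^4 contributes only a log r term and does not affect the order. ρ = 2.
Therefore ρ = 2.

Order ρ = 2.


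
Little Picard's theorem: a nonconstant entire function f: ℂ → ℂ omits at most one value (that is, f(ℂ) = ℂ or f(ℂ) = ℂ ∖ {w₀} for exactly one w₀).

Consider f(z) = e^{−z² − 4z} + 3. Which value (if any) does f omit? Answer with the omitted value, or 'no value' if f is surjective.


Little Picard bounds the complement of f(ℂ) to at most one point.
The exponent g(z) = −z² − 4z is a nonconstant polynomial, hence surjective onto ℂ. So e^{g(z)} takes every value in {e^w : w ∈ ℂ} = ℂ ∖ {0}. Adding 3 shifts the range to ℂ ∖ {3}. f omits exactly 3.

Omitted value: 3.


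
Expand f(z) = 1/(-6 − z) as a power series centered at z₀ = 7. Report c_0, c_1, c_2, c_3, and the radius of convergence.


Let w = z − z₀, so z = z₀ + w.
Then -6 − z = -6 − (z₀ + w) = (-6 − z₀) − w = -13 − w.
f(z) = 1/(-13 − w) = (1/(-13)) · 1/(1 − w/(-13)) = Σ_{n≥0} w^n / (-13)^(n+1).
So c_n = 1/(-13)^(n+1):
  c_0 = 1/(-13)^1 = -1/13.
  c_1 = 1/(-13)^2 = 1/169.
  c_2 = 1/(-13)^3 = -1/2197.
  c_3 = 1/(-13)^4 = 1/28561.
The series is valid for |w/d| < 1, i.e. |z − z₀| < |d|.
Radius of convergence: R = |-6 − z₀| = |-13| = 13 (distance from z₀ to the singularity z = -6).

c_0 = -1/13, c_1 = 1/169, c_2 = -1/2197, c_3 = 1/28561; R = 13.


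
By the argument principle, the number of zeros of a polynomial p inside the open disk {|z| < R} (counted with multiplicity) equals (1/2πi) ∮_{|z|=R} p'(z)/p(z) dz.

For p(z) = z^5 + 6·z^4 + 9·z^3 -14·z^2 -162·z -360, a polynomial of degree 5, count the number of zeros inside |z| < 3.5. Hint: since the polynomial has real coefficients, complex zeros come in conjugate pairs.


The zeros of p are: (-1 + 3i), (-1 - 3i), -4, -3, 3.
Their magnitudes are: 3.162, 3.162, 4, 3, 3.
Zeros with |z| < R = 3.5: (-1 + 3i), (-1 - 3i), -3, 3.
Count = 4.
By the argument principle, (1/2πi) ∮_{|z|=R} p'(z)/p(z) dz equals exactly this count.

Number of zeros inside |z| < 3.5: 4.


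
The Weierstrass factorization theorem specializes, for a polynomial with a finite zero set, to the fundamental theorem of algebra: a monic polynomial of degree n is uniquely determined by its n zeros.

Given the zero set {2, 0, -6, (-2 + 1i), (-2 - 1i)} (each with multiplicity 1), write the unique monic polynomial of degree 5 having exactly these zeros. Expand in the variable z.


The polynomial is p(z) = ∏_{α ∈ S} (z − α), where S = {2, 0, -6, (-2 + 1i), (-2 - 1i)}.
Expanding the product yields: p(z) = z^5 + 8·z^4 + 9·z^3 -28·z^2 -60·z.
Note conjugate pairs combine to real quadratics: (z − (-2+1i))(z − (-2−1i)) = z² + 4z + 5.
The resulting polynomial has degree 5 and real coefficients as required.

p(z) = z^5 + 8·z^4 + 9·z^3 -28·z^2 -60·z.


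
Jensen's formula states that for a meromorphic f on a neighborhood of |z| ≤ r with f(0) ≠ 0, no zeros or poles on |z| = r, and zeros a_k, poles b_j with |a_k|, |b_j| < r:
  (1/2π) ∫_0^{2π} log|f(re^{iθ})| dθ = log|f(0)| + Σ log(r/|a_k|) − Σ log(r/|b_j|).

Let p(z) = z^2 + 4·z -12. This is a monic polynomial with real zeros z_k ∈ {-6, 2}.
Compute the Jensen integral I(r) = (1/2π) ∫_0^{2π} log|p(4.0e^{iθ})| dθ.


Zeros: -6, 2; r = 4.0.
Inside |z| < r: 2. Outside (|z| ≥ r): -6.
p(0) = -12, so log|p(0)| = log(12) = 2.4849.
Apply Jensen: I(r) = log|p(0)| + Σ_k log(r/|z_k|), summed over zeros inside |z| < r.
  log(r/|z_k|) for z_k = 2: log(4.0/2) = 0.6931
  Outside zeros (-6) contribute nothing to the Jensen sum.
Sum over inside zeros: 0.6931.
I(r) = log|p(0)| + (inside sum) = 2.4849 + 0.6931 = 3.1781.
Note: since some zeros are outside |z| ≤ r, the simplified n·log(r) form does NOT apply — only the inside zeros contribute.

I(r) ≈ 3.1781.
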